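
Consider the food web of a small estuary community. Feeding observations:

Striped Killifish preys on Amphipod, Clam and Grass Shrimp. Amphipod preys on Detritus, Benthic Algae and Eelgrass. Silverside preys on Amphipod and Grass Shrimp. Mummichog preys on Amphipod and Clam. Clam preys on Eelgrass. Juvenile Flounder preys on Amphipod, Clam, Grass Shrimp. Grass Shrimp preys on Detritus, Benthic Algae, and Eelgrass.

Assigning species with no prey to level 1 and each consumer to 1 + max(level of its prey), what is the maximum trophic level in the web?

3

Basal resources (level 1): Benthic Algae, Eelgrass, Detritus.
Eelgrass → Clam → Striped Killifish gives Striped Killifish level 3.
No species has a prey at level 3, so no species reaches level 4.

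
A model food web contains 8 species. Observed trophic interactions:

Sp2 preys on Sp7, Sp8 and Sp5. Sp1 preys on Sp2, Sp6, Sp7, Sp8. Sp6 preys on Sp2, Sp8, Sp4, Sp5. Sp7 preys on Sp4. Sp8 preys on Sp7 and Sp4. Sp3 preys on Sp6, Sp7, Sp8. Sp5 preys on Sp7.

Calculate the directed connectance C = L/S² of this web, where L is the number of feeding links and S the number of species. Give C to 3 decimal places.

The web has S = 8 species and L = 18 feeding links.
C = L / S² = 18 / 64 = 0.2812 ≈ 0.281.

C = 0.281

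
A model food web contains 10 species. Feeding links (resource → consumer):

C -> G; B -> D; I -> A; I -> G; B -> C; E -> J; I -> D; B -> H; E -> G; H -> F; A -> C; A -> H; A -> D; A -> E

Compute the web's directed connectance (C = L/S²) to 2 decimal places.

The web has S = 10 species and L = 14 feeding links.
C = L / S² = 14 / 100 = 0.1400 ≈ 0.14.

C = 0.14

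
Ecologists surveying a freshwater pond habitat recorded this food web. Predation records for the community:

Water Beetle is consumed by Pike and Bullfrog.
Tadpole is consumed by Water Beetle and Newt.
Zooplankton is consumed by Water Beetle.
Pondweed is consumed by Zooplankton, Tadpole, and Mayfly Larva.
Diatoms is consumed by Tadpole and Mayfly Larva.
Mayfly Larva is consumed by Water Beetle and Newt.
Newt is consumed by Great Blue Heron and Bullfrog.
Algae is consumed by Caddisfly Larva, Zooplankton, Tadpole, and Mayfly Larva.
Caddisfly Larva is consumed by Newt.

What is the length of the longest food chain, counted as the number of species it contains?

One longest chain: Pondweed → Zooplankton → Water Beetle → Pike.
It has 4 species and 3 links.

4 species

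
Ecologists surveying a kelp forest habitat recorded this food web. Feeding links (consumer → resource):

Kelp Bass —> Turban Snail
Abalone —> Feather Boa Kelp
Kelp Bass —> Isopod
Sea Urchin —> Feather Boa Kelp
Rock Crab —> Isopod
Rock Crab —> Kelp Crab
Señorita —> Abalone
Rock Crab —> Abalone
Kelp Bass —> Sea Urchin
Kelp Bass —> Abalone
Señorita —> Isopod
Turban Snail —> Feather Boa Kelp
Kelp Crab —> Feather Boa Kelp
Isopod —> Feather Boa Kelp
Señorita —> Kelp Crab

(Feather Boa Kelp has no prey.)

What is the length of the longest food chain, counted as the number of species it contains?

One longest chain: Feather Boa Kelp → Isopod → Kelp Bass.
It has 3 species and 2 links.

3 species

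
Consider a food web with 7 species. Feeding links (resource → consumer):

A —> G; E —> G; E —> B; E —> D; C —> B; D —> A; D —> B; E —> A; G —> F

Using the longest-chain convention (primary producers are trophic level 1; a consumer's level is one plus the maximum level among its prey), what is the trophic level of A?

Trophic level 3

E is a producer → level 1.
D eats E → level 2.
A eats D (level 2); other prey at levels: E 1 → level 3.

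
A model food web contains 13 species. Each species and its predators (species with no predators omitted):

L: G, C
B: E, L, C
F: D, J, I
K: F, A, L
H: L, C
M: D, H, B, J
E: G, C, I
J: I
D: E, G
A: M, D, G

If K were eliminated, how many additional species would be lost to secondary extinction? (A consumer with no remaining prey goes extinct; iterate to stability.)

Remove K.
Round 1: F (all prey gone), A (all prey gone) → extinct.
Round 2: M (all prey gone) → extinct.
Round 3: D (all prey gone), H (all prey gone), B (all prey gone), J (all prey gone) → extinct.
Round 4: E (all prey gone), L (all prey gone) → extinct.
Round 5: G (all prey gone), C (all prey gone), I (all prey gone) → extinct.
No further losses. Total secondary extinctions: 12.

12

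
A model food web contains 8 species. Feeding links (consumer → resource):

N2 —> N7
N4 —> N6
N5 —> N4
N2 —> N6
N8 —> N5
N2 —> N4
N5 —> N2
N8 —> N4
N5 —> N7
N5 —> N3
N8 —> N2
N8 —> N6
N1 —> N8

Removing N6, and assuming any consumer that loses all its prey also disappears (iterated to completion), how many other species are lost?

Remove N6.
Round 1: N4 (all prey gone) → extinct.
No further losses. Total secondary extinctions: 1.

1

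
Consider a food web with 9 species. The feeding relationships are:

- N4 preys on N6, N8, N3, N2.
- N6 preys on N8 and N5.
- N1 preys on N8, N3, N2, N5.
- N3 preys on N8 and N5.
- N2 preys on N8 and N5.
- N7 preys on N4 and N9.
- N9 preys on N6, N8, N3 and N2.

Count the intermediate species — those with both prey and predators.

5

Intermediate species (has both prey and predators): N3, N2, N6, N9, N4.
Count: 5.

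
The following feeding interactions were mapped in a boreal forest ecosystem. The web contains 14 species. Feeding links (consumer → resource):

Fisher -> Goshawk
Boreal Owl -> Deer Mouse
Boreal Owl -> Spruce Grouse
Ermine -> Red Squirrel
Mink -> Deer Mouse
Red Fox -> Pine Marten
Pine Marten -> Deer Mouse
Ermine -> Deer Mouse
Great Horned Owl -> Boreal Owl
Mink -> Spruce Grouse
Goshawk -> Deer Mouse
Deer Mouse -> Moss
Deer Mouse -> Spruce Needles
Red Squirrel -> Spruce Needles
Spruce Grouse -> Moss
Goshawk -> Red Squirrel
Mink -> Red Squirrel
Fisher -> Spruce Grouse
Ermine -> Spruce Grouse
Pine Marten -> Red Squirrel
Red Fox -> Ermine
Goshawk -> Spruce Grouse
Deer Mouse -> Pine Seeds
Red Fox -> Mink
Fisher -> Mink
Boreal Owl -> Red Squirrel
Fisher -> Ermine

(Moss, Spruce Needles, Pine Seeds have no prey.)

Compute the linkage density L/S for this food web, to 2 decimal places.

L/S = 1.93

There are L = 27 links among S = 14 species.
L/S = 27/14 = 1.9286 ≈ 1.93.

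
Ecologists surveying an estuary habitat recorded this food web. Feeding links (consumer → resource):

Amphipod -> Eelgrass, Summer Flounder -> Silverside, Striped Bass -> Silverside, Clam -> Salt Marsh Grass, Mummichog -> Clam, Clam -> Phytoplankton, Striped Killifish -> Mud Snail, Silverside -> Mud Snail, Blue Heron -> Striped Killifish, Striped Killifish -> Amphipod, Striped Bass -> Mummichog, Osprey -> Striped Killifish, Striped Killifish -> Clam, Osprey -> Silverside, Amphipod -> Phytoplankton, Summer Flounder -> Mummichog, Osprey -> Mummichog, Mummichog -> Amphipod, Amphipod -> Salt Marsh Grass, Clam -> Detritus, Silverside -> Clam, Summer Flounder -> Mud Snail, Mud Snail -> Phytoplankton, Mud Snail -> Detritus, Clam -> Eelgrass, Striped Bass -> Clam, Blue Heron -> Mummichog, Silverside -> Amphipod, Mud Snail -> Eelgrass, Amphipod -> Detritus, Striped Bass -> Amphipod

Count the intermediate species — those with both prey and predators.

6

Intermediate species (has both prey and predators): Amphipod, Clam, Mud Snail, Silverside, Mummichog, Striped Killifish.
Count: 6.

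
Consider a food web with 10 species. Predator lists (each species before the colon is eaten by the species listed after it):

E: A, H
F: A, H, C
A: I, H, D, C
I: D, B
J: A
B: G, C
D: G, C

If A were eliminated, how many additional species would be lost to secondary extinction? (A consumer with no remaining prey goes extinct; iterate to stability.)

4

Remove A.
Round 1: I (all prey gone) → extinct.
Round 2: D (all prey gone), B (all prey gone) → extinct.
Round 3: G (all prey gone) → extinct.
No further losses. Total secondary extinctions: 4.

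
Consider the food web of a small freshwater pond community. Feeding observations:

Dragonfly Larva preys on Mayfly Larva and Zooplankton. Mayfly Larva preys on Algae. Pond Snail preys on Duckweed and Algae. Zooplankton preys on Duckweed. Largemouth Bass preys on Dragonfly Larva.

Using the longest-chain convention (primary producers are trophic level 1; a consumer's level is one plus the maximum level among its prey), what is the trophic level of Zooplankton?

Duckweed is a producer → level 1.
Zooplankton eats Duckweed → level 2.

Trophic level 2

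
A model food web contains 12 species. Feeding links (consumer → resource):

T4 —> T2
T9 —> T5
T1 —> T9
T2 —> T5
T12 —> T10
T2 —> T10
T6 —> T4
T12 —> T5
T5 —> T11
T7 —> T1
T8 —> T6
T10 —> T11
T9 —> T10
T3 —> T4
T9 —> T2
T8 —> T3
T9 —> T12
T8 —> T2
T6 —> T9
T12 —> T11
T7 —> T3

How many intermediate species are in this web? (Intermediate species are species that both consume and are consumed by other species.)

Intermediate species (has both prey and predators): T5, T10, T2, T12, T4, T9, T1, T3, T6.
Count: 9.

9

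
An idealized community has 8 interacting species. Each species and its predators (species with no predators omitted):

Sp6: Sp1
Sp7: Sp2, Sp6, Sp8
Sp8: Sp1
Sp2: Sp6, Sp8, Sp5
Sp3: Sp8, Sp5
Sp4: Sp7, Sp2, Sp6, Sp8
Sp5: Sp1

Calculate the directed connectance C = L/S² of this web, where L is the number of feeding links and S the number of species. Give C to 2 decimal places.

C = 0.23

The web has S = 8 species and L = 15 feeding links.
C = L / S² = 15 / 64 = 0.2344 ≈ 0.23.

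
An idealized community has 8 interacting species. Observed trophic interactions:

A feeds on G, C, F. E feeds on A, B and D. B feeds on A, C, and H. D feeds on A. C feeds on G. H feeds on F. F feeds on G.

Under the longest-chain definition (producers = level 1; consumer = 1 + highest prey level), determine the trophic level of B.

G is a producer → level 1.
F eats G → level 2.
H eats F → level 3.
B eats H (level 3); other prey at levels: C 2, A 3 → level 4.

Trophic level 4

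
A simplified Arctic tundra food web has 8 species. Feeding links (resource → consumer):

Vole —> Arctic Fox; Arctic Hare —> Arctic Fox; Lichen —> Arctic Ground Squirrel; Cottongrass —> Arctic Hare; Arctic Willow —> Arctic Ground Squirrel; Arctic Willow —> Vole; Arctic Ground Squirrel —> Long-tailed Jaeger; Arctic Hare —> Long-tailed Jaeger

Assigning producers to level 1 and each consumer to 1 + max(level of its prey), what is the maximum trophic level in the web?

Producers (level 1): Arctic Willow, Cottongrass, Lichen.
Cottongrass → Arctic Hare → Long-tailed Jaeger gives Long-tailed Jaeger level 3.
No species has a prey at level 3, so no species reaches level 4.

3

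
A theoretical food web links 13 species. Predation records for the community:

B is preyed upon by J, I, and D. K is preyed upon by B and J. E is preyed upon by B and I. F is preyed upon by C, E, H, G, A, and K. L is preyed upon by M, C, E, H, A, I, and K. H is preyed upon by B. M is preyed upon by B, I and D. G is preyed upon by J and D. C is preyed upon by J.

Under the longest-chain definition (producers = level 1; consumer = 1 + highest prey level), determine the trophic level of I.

F is a producer → level 1.
E eats F (level 1); other prey at levels: L 1 → level 2.
B eats E (level 2); other prey at levels: K 2, M 2, H 2 → level 3.
I eats B (level 3); other prey at levels: L 1, M 2, E 2 → level 4.

Trophic level 4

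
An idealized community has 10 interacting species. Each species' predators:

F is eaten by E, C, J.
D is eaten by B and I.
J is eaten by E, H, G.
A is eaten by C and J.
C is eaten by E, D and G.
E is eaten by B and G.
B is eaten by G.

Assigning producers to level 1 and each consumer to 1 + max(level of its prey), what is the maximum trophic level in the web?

Producers (level 1): A, F.
A → C → D → B → G gives G level 5.
No species has a prey at level 5, so no species reaches level 6.

5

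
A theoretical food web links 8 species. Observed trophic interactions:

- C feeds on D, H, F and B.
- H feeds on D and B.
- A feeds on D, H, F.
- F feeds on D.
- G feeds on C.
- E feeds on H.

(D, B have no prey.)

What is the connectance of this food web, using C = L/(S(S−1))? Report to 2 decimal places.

C = 0.21

The web has S = 8 species and L = 12 feeding links.
C = L / (S(S−1)) = 12 / 56 = 0.2143 ≈ 0.21.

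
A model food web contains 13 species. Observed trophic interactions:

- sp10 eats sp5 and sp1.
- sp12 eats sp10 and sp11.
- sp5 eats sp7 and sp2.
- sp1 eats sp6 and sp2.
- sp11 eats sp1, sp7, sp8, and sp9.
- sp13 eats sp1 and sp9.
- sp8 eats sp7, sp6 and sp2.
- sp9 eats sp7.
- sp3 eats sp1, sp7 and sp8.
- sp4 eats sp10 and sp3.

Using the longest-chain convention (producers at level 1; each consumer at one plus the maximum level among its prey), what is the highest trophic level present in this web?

4

Producers (level 1): sp7, sp6, sp2.
sp7 → sp8 → sp11 → sp12 gives sp12 level 4.
No species has a prey at level 4, so no species reaches level 5.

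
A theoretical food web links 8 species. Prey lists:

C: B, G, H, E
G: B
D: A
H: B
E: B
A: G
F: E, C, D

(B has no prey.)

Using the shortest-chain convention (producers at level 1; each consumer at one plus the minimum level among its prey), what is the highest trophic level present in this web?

4

Producers (level 1): B.
Following each consumer down to its lowest-level prey: B → G → A → D (levels 1 through 4).
All prey of D (A 3) are at level 3 or above, so D is at level 1 + 3 = 4.
Every consumer has at least one prey at level 3 or below, so none exceeds level 4.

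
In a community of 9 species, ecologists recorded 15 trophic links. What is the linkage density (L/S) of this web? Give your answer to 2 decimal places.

L/S = 1.67

There are L = 15 links among S = 9 species.
L/S = 15/9 = 1.6667 ≈ 1.67.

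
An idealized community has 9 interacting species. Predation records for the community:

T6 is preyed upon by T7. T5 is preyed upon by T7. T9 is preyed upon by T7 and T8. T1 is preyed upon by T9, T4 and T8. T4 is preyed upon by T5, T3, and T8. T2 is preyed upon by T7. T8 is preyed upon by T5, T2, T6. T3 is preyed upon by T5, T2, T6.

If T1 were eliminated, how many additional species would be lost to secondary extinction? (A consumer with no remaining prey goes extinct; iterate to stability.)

Remove T1.
Round 1: T4 (all prey gone), T9 (all prey gone) → extinct.
Round 2: T8 (all prey gone), T3 (all prey gone) → extinct.
Round 3: T6 (all prey gone), T2 (all prey gone), T5 (all prey gone) → extinct.
Round 4: T7 (all prey gone) → extinct.
No further losses. Total secondary extinctions: 8.

8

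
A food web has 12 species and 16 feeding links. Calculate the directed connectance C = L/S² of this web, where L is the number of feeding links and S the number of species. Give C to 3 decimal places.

The web has S = 12 species and L = 16 feeding links.
C = L / S² = 16 / 144 = 0.1111 ≈ 0.111.

C = 0.111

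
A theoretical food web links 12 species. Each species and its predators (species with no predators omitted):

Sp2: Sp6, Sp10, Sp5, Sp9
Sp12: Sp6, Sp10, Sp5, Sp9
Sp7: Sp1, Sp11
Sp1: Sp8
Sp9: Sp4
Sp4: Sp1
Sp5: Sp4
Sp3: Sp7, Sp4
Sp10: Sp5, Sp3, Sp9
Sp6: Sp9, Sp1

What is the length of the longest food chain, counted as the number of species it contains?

One longest chain: Sp2 → Sp10 → Sp5 → Sp4 → Sp1 → Sp8.
It has 6 species and 5 links.

6 species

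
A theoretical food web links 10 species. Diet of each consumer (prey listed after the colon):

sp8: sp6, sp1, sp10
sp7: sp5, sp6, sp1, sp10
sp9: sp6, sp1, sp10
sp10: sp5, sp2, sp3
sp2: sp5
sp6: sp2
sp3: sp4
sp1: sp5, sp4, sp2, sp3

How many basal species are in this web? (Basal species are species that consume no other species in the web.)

2

Basal species (no prey listed): sp5, sp4.
Count: 2.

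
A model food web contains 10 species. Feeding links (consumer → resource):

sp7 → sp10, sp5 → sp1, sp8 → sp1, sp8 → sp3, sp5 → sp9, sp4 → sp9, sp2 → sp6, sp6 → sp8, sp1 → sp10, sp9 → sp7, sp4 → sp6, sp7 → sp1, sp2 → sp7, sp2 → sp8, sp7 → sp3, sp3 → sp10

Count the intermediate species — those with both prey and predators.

6

Intermediate species (has both prey and predators): sp3, sp1, sp8, sp7, sp9, sp6.
Count: 6.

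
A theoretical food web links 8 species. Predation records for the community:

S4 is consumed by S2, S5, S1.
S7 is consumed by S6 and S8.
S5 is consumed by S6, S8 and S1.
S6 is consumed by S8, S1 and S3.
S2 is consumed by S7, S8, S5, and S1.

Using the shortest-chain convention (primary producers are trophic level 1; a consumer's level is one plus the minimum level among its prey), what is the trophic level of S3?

Trophic level 4

S4 is a producer → level 1.
S5 eats S4 → level 2.
S6 eats S5 → level 3.
S3 eats S6 → level 4.
No prey of S3 is below level 3, so 4 is the minimum.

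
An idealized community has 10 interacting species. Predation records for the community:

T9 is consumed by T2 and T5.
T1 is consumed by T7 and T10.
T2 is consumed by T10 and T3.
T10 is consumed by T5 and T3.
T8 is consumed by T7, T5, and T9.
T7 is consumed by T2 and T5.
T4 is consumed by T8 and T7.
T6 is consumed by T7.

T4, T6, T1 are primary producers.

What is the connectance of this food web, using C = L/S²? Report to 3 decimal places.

The web has S = 10 species and L = 16 feeding links.
C = L / S² = 16 / 100 = 0.1600 ≈ 0.160.

C = 0.160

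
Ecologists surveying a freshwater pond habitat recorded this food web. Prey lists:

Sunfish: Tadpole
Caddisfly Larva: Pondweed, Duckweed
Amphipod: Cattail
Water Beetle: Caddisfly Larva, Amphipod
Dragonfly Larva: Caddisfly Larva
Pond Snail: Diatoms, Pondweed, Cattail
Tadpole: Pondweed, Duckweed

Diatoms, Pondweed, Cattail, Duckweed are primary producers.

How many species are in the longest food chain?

One longest chain: Pondweed → Caddisfly Larva → Water Beetle.
It has 3 species and 2 links.

3 species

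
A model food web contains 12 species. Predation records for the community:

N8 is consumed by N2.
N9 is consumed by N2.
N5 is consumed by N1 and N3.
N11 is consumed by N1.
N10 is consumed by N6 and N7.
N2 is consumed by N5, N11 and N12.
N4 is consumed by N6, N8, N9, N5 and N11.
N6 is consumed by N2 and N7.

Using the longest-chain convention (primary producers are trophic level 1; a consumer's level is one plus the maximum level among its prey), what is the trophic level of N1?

Trophic level 5

N4 is a producer → level 1.
N9 eats N4 → level 2.
N2 eats N9 (level 2); other prey at levels: N8 2, N6 2 → level 3.
N5 eats N2 (level 3); other prey at levels: N4 1 → level 4.
N1 eats N5 (level 4); other prey at levels: N11 4 → level 5.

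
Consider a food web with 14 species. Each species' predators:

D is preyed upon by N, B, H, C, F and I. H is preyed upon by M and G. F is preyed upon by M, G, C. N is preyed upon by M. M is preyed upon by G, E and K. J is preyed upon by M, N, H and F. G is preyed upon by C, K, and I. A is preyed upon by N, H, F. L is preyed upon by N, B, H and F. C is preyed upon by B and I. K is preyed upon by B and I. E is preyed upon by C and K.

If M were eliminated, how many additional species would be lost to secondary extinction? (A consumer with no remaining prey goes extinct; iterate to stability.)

Remove M.
Round 1: E (all prey gone) → extinct.
No further losses. Total secondary extinctions: 1.

1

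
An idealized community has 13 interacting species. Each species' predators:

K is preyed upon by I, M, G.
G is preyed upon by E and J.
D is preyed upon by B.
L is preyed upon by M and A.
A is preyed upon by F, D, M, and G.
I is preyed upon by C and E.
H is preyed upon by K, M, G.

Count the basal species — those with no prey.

Basal species (no prey listed): L, H.
Count: 2.

2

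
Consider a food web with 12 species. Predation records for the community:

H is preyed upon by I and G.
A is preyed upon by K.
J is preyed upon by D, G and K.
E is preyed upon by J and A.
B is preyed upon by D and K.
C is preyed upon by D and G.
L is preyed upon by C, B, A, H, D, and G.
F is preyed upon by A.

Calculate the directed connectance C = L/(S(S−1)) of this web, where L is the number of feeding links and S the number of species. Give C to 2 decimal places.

C = 0.14

The web has S = 12 species and L = 19 feeding links.
C = L / (S(S−1)) = 19 / 132 = 0.1439 ≈ 0.14.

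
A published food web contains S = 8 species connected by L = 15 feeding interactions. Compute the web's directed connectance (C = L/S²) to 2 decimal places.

C = 0.23

The web has S = 8 species and L = 15 feeding links.
C = L / S² = 15 / 64 = 0.2344 ≈ 0.23.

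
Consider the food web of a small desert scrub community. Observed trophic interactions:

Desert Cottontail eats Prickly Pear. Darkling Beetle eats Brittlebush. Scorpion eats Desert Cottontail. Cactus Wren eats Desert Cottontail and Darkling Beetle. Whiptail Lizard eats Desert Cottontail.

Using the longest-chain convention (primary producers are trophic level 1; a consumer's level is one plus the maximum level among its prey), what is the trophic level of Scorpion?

Prickly Pear is a producer → level 1.
Desert Cottontail eats Prickly Pear → level 2.
Scorpion eats Desert Cottontail → level 3.

Trophic level 3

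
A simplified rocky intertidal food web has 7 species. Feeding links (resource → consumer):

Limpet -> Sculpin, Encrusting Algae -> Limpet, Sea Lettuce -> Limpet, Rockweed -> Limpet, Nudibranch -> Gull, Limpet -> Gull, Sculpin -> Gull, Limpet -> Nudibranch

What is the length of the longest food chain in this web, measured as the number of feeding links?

One longest chain: Encrusting Algae → Limpet → Nudibranch → Gull.
It has 4 species and 3 links.

3 links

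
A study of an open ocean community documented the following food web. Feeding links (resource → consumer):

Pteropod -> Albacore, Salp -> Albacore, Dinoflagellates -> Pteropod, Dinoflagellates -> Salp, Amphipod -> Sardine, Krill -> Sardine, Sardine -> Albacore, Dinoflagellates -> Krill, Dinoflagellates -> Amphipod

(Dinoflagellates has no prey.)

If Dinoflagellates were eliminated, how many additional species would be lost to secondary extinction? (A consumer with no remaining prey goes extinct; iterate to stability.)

Remove Dinoflagellates.
Round 1: Amphipod (all prey gone), Krill (all prey gone), Pteropod (all prey gone), Salp (all prey gone) → extinct.
Round 2: Sardine (all prey gone) → extinct.
Round 3: Albacore (all prey gone) → extinct.
No further losses. Total secondary extinctions: 6.

6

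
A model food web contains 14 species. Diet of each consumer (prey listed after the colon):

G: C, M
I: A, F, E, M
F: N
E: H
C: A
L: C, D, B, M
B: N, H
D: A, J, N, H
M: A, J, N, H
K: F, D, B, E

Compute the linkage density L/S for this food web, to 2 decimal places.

L/S = 1.93

There are L = 27 links among S = 14 species.
L/S = 27/14 = 1.9286 ≈ 1.93.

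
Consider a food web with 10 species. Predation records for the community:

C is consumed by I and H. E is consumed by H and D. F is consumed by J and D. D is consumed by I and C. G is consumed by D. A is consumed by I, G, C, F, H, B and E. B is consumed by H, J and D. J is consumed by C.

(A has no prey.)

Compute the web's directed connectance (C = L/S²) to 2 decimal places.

C = 0.20

The web has S = 10 species and L = 20 feeding links.
C = L / S² = 20 / 100 = 0.2000 ≈ 0.20.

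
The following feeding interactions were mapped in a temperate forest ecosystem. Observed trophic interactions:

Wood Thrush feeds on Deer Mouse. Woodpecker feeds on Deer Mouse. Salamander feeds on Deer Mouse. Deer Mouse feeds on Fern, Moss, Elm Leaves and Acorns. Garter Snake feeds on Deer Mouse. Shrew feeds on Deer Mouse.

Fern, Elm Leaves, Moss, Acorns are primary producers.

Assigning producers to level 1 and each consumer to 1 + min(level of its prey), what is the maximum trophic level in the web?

Producers (level 1): Fern, Elm Leaves, Moss, Acorns.
Following each consumer down to its lowest-level prey: Fern → Deer Mouse → Wood Thrush (levels 1 through 3).
All prey of Wood Thrush (Deer Mouse 2) are at level 2 or above, so Wood Thrush is at level 1 + 2 = 3.
Every consumer has at least one prey at level 2 or below, so none exceeds level 3.

3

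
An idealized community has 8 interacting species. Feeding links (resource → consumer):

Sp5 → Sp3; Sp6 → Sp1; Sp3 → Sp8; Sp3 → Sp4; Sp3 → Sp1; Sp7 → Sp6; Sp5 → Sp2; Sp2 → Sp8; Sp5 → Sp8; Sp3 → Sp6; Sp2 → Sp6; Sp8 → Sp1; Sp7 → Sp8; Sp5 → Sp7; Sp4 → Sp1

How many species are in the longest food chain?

One longest chain: Sp5 → Sp3 → Sp8 → Sp1.
It has 4 species and 3 links.

4 species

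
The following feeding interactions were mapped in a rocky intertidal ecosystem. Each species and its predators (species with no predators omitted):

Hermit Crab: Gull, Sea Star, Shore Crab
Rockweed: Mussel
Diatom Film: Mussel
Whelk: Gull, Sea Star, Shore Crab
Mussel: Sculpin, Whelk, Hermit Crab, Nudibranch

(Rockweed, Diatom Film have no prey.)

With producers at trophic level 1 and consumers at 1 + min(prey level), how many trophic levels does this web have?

Producers (level 1): Rockweed, Diatom Film.
Following each consumer down to its lowest-level prey: Rockweed → Mussel → Whelk → Sea Star (levels 1 through 4).
All prey of Sea Star (Whelk 3, Hermit Crab 3) are at level 3 or above, so Sea Star is at level 1 + 3 = 4.
Every consumer has at least one prey at level 3 or below, so none exceeds level 4.

4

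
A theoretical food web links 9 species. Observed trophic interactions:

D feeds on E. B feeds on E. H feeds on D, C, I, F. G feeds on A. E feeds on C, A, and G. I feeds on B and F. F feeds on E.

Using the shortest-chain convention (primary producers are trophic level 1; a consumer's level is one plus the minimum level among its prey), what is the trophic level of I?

Trophic level 4

C is a producer → level 1.
E eats C → level 2.
B eats E → level 3.
I eats B → level 4.
No prey of I is below level 3, so 4 is the minimum.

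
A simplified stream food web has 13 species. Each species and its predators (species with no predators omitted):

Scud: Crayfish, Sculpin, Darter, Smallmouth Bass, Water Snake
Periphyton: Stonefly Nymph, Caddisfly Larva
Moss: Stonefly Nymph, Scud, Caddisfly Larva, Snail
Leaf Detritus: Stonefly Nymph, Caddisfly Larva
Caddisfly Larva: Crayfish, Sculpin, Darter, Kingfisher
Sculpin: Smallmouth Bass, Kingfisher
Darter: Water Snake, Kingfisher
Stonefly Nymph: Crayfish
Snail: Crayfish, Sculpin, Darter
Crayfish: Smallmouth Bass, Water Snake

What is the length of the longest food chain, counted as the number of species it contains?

One longest chain: Moss → Scud → Sculpin → Smallmouth Bass.
It has 4 species and 3 links.

4 species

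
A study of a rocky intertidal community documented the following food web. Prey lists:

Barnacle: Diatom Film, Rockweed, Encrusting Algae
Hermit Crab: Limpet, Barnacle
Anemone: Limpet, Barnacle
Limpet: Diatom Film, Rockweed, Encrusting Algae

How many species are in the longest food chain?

One longest chain: Diatom Film → Limpet → Anemone.
It has 3 species and 2 links.

3 species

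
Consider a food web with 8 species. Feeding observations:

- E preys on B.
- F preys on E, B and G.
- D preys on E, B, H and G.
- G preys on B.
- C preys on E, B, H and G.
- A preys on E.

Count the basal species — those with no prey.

2

Basal species (no prey listed): B, H.
Count: 2.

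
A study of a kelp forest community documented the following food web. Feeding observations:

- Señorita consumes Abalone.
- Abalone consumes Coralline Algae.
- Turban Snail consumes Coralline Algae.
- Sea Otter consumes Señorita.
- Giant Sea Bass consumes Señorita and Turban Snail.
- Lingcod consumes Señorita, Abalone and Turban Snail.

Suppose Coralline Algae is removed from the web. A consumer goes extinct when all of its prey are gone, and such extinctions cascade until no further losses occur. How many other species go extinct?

6

Remove Coralline Algae.
Round 1: Abalone (all prey gone), Turban Snail (all prey gone) → extinct.
Round 2: Señorita (all prey gone) → extinct.
Round 3: Lingcod (all prey gone), Giant Sea Bass (all prey gone), Sea Otter (all prey gone) → extinct.
No further losses. Total secondary extinctions: 6.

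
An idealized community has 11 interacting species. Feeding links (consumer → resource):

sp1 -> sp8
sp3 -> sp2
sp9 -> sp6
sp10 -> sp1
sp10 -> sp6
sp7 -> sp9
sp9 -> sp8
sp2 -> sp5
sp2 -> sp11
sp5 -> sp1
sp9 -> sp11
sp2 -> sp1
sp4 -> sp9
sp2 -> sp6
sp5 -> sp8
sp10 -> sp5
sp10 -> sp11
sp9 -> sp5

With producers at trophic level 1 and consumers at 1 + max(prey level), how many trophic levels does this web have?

5

Producers (level 1): sp11, sp8, sp6.
sp8 → sp1 → sp5 → sp9 → sp4 gives sp4 level 5.
No species has a prey at level 5, so no species reaches level 6.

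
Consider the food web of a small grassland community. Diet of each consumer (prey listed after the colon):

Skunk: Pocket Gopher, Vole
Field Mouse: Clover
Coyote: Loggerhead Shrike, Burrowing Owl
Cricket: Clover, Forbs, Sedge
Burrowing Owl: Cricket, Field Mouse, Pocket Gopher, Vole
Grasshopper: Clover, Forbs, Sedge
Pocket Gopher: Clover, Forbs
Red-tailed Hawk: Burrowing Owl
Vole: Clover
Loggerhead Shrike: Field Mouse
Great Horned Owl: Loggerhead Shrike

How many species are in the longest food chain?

One longest chain: Clover → Field Mouse → Loggerhead Shrike → Great Horned Owl.
It has 4 species and 3 links.

4 species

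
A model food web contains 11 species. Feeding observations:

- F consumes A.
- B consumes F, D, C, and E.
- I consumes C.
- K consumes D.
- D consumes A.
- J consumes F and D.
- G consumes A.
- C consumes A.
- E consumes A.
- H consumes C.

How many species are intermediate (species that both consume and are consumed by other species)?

4

Intermediate species (has both prey and predators): E, C, D, F.
Count: 4.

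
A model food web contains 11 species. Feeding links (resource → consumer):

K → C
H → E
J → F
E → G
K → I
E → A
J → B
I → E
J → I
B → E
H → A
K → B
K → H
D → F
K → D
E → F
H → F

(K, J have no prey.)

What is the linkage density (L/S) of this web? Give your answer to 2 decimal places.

There are L = 17 links among S = 11 species.
L/S = 17/11 = 1.5455 ≈ 1.55.

L/S = 1.55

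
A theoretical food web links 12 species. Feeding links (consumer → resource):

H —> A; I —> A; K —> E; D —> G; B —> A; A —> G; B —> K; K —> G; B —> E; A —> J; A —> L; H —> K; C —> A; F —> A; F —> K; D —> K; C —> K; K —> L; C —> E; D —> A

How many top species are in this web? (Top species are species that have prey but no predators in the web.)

6

Top species (has prey, but nothing eats it): C, D, F, B, I, H.
Count: 6.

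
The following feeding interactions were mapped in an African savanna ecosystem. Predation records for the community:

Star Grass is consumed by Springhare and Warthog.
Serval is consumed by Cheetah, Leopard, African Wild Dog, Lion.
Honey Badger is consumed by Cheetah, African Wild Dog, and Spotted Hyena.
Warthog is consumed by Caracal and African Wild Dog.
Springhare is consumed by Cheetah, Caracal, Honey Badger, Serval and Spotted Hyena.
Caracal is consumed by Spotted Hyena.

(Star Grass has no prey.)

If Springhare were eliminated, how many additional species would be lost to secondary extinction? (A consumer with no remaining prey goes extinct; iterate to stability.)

Remove Springhare.
Round 1: Serval (all prey gone), Honey Badger (all prey gone) → extinct.
Round 2: Lion (all prey gone), Cheetah (all prey gone), Leopard (all prey gone) → extinct.
No further losses. Total secondary extinctions: 5.

5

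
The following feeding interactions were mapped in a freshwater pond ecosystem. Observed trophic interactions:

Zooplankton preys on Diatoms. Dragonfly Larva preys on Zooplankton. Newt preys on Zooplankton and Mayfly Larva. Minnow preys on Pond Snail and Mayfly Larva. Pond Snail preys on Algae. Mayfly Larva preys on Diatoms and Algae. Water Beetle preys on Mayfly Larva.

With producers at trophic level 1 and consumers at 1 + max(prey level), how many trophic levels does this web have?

Producers (level 1): Diatoms, Algae.
Algae → Pond Snail → Minnow gives Minnow level 3.
No species has a prey at level 3, so no species reaches level 4.

3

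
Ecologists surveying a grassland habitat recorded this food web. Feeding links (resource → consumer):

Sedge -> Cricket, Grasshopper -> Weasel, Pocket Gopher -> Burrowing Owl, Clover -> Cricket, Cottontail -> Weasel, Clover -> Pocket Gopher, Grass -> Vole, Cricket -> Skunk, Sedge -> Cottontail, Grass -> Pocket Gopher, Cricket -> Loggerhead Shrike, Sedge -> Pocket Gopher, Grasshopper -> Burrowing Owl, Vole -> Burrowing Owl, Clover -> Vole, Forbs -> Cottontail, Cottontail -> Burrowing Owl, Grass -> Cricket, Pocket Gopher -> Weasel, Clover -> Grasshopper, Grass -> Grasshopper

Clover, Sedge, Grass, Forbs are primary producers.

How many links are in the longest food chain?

One longest chain: Sedge → Cottontail → Weasel.
It has 3 species and 2 links.

2 links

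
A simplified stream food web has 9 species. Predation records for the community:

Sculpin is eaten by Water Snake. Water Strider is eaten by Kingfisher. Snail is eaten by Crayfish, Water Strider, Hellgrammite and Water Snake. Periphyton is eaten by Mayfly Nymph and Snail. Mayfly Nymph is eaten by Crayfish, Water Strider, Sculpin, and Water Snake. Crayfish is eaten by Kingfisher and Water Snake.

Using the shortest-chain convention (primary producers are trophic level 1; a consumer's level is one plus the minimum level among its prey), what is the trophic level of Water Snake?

Periphyton is a producer → level 1.
Mayfly Nymph eats Periphyton → level 2.
Water Snake eats Mayfly Nymph → level 3.
No prey of Water Snake is below level 2, so 3 is the minimum.

Trophic level 3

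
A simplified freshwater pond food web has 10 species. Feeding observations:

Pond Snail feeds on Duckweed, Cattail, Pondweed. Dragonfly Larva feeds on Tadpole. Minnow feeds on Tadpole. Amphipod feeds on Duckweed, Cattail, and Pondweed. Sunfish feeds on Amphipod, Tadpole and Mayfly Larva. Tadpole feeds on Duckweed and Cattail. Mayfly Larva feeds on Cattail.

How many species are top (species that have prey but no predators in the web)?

Top species (has prey, but nothing eats it): Pond Snail, Minnow, Sunfish, Dragonfly Larva.
Count: 4.

4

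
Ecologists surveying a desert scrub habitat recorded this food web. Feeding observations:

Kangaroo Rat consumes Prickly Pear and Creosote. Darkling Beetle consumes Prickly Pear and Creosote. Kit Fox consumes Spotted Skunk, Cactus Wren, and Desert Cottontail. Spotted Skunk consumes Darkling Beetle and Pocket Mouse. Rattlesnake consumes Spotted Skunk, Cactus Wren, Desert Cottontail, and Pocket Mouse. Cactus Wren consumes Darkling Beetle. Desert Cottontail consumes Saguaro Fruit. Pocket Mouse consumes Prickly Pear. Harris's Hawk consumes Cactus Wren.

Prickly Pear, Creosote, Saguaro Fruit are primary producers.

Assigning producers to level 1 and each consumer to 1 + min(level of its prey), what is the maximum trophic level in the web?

Producers (level 1): Prickly Pear, Creosote, Saguaro Fruit.
Following each consumer down to its lowest-level prey: Prickly Pear → Darkling Beetle → Cactus Wren → Harris's Hawk (levels 1 through 4).
All prey of Harris's Hawk (Cactus Wren 3) are at level 3 or above, so Harris's Hawk is at level 1 + 3 = 4.
Every consumer has at least one prey at level 3 or below, so none exceeds level 4.

4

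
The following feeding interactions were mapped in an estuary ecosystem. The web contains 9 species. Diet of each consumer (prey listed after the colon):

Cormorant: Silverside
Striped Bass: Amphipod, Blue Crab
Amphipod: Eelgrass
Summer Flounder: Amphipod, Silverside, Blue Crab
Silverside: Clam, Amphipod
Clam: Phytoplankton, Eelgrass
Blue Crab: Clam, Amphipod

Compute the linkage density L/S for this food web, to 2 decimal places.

There are L = 13 links among S = 9 species.
L/S = 13/9 = 1.4444 ≈ 1.44.

L/S = 1.44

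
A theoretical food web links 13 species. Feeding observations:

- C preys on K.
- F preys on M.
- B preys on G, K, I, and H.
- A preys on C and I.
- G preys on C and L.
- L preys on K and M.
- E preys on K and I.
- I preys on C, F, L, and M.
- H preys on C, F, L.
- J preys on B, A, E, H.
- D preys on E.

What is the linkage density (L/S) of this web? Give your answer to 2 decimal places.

L/S = 2.00

There are L = 26 links among S = 13 species.
L/S = 26/13 = 2.0000 ≈ 2.00.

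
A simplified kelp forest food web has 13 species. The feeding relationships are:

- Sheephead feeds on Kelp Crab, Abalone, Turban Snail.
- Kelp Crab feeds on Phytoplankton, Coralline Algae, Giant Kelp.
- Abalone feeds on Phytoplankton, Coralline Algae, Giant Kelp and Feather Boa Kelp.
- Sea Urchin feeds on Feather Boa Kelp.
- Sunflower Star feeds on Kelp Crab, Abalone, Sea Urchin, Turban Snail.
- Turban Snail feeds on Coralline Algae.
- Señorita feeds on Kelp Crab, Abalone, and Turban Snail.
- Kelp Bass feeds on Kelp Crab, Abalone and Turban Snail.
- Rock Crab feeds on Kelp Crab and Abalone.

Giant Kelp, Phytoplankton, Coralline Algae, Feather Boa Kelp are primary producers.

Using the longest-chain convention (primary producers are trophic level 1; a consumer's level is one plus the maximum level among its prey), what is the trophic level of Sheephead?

Trophic level 3

Giant Kelp is a producer → level 1.
Kelp Crab eats Giant Kelp (level 1); other prey at levels: Phytoplankton 1, Coralline Algae 1 → level 2.
Sheephead eats Kelp Crab (level 2); other prey at levels: Abalone 2, Turban Snail 2 → level 3.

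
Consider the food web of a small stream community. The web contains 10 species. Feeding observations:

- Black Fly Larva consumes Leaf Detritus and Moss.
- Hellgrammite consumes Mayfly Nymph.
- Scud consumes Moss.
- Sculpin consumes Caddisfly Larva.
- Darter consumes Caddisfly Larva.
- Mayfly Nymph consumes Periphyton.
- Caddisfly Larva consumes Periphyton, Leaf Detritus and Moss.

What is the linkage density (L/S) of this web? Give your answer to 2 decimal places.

L/S = 1.00

There are L = 10 links among S = 10 species.
L/S = 10/10 = 1.0000 ≈ 1.00.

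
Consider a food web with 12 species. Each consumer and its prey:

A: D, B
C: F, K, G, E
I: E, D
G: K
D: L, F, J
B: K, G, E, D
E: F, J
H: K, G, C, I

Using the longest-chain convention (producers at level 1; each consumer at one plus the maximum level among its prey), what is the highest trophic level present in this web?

Producers (level 1): L, F, J, K.
K → G → B → A gives A level 4.
No species has a prey at level 4, so no species reaches level 5.

4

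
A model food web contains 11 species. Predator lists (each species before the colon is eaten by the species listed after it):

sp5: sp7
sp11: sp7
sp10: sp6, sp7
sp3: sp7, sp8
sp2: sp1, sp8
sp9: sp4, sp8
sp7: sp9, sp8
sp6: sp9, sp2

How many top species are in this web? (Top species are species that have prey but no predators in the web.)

Top species (has prey, but nothing eats it): sp1, sp4, sp8.
Count: 3.

3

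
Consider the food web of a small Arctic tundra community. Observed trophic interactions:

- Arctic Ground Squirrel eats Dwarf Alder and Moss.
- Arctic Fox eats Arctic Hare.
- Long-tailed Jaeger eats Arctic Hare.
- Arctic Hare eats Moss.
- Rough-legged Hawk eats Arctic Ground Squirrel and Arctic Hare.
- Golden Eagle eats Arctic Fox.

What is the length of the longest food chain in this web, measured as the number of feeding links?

3 links

One longest chain: Moss → Arctic Hare → Arctic Fox → Golden Eagle.
It has 4 species and 3 links.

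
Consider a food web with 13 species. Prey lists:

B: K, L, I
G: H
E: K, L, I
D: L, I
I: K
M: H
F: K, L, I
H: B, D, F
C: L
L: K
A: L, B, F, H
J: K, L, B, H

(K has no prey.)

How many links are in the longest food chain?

4 links

One longest chain: K → L → B → H → G.
It has 5 species and 4 links.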